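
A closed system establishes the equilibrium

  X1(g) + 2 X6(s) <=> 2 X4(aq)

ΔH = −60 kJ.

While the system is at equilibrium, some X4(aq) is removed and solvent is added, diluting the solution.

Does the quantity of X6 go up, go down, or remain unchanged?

decreases

Removing X4 (aq), a product, drives the reaction to the right.
Dilution lowers every aqueous concentration by the same factor. Δn_aq = 2 − 0 = +2, so the system shifts toward the side with more dissolved moles — to the right.
The net shift is to the right. X6 is a reactant, so its amount decreases.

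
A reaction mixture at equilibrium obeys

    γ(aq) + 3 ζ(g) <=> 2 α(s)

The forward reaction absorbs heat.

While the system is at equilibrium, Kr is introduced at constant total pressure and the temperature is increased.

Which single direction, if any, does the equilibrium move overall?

cannot be determined

Adding inert gas at constant total pressure expands the volume and lowers every reacting partial pressure. With Δn_gas = 0 − 3 = -3, Q moves away from K toward the side with fewer gas moles, so the system shifts toward the side with more gas moles — to the left.
The forward reaction is endothermic. Raising T favours the endothermic direction — shift to the right.
The individual effects push in opposite directions; without quantitative information the net direction cannot be determined.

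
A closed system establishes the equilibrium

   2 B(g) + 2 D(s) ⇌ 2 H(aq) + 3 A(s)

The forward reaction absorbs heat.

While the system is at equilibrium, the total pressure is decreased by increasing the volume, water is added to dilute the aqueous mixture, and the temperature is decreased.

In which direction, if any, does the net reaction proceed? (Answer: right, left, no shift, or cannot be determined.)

cannot be determined

Gas moles: reactants 2, products 0 (Δn_gas = -2). Expansion shifts the system toward the side with more moles of gas — to the left.
Dilution lowers every aqueous concentration by the same factor. Δn_aq = 2 − 0 = +2, so the system shifts toward the side with more dissolved moles — to the right.
The forward reaction is endothermic. Lowering T favours the exothermic direction — shift to the left.
The individual effects push in opposite directions; without quantitative information the net direction cannot be determined.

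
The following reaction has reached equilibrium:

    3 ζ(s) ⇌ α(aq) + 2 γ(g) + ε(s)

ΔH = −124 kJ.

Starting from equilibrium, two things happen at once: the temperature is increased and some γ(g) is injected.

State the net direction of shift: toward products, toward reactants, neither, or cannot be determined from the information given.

left

The forward reaction is exothermic. Raising T favours the endothermic direction — shift to the left.
Adding γ (g), a product, drives the reaction to the left.
All effects act in the same direction — net shift to the left.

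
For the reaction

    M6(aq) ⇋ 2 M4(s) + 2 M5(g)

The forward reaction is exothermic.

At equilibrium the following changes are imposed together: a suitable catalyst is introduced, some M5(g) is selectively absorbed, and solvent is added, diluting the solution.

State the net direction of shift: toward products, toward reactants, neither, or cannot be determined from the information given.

A catalyst speeds both forward and reverse rates equally; it changes neither Q nor K — no shift from this change.
Removing M5 (g), a product, drives the reaction to the right.
Dilution lowers every aqueous concentration by the same factor. Δn_aq = 0 − 1 = -1, so the system shifts toward the side with more dissolved moles — to the left.
The individual effects push in opposite directions; without quantitative information the net direction cannot be determined.

cannot be determined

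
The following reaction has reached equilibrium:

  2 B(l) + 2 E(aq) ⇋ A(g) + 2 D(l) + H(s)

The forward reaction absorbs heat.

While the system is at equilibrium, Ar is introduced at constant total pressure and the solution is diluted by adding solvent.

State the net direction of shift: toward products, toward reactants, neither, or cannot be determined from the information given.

cannot be determined

Adding inert gas at constant total pressure expands the volume and lowers every reacting partial pressure. With Δn_gas = 1 − 0 = +1, Q moves away from K toward the side with fewer gas moles, so the system shifts toward the side with more gas moles — to the right.
Dilution lowers every aqueous concentration by the same factor. Δn_aq = 0 − 2 = -2, so the system shifts toward the side with more dissolved moles — to the left.
The individual effects push in opposite directions; without quantitative information the net direction cannot be determined.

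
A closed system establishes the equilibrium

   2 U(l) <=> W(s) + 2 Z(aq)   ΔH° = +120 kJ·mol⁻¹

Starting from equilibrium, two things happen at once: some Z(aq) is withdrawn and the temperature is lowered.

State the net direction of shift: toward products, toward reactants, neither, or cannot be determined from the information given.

Removing Z (aq), a product, drives the reaction to the right.
The forward reaction is endothermic. Lowering T favours the exothermic direction — shift to the left.
The individual effects push in opposite directions; without quantitative information the net direction cannot be determined.

cannot be determined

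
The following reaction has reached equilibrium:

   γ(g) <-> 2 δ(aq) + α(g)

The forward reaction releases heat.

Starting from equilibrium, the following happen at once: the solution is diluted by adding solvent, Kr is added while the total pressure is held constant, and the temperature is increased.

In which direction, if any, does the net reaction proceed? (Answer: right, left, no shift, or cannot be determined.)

cannot be determined

Dilution lowers every aqueous concentration by the same factor. Δn_aq = 2 − 0 = +2, so the system shifts toward the side with more dissolved moles — to the right.
Adding inert gas at constant total pressure expands the volume, scaling every reacting partial pressure by the same factor. Δn_gas = 1 − 1 = 0, so Q is unchanged — no shift.
The forward reaction is exothermic. Raising T favours the endothermic direction — shift to the left.
The individual effects push in opposite directions; without quantitative information the net direction cannot be determined.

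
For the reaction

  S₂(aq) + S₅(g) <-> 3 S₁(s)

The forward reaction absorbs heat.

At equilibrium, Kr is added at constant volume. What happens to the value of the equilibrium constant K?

The equilibrium constant depends only on temperature. This perturbation changes neither the position of equilibrium nor K.

unchanged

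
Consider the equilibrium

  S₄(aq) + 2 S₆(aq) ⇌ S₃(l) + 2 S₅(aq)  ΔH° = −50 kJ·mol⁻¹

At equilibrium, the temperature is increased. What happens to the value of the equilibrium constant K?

K depends on temperature via the van 't Hoff relation. The forward reaction is exothermic, so raising T decreases K.

decreases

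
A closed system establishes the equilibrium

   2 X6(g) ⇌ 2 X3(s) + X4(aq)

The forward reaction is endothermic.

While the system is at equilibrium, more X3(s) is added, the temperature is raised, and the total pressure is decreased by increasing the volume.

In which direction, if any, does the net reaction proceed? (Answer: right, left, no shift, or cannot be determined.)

X3 is a pure solid; its activity is 1 regardless of amount, so Q is unaffected — no shift from this change.
The forward reaction is endothermic. Raising T favours the endothermic direction — shift to the right.
Gas moles: reactants 2, products 0 (Δn_gas = -2). Expansion shifts the system toward the side with more moles of gas — to the left.
The individual effects push in opposite directions; without quantitative information the net direction cannot be determined.

cannot be determined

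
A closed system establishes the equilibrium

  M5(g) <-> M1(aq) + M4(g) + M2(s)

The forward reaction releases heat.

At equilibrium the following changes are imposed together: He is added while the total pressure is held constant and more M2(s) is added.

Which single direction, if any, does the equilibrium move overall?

no shift

Adding inert gas at constant total pressure expands the volume, scaling every reacting partial pressure by the same factor. Δn_gas = 1 − 1 = 0, so Q is unchanged — no shift.
M2 is a pure solid; its activity is 1 regardless of amount, so Q is unaffected — no shift from this change.
None of the changes alters Q relative to K, so there is no net shift.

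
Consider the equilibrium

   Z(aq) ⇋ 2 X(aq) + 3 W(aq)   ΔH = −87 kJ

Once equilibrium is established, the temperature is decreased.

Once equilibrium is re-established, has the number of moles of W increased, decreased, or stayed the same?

increases

The forward reaction is exothermic. Lowering T favours the exothermic direction — shift to the right.
The net shift is to the right. W is a product, so its amount increases.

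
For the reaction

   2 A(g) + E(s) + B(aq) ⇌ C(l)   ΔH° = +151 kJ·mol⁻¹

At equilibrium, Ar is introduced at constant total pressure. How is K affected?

unchanged

The equilibrium constant depends only on temperature. This perturbation may move the position of equilibrium, but since T is unchanged, K itself is unchanged.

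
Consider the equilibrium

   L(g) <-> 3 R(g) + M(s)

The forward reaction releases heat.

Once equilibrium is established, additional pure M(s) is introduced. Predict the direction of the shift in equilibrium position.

M is a pure solid; its activity is 1 regardless of amount, so Q is unaffected — no shift from this change.

no shift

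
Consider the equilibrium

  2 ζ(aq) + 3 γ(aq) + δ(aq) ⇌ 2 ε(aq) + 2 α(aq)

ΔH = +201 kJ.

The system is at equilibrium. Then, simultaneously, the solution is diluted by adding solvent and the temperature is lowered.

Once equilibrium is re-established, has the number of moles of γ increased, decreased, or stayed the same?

Dilution lowers every aqueous concentration by the same factor. Δn_aq = 4 − 6 = -2, so the system shifts toward the side with more dissolved moles — to the left.
The forward reaction is endothermic. Lowering T favours the exothermic direction — shift to the left.
The net shift is to the left. γ is a reactant, so its amount increases.

increases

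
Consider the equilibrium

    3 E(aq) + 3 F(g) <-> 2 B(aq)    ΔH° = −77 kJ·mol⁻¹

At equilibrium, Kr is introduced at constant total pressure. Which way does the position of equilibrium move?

left

Adding inert gas at constant total pressure expands the volume and lowers every reacting partial pressure. With Δn_gas = 0 − 3 = -3, Q moves away from K toward the side with fewer gas moles, so the system shifts toward the side with more gas moles — to the left.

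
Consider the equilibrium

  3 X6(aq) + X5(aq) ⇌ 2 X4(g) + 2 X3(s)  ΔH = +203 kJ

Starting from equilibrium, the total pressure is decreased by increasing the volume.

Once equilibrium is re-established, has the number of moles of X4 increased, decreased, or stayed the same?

Gas moles: reactants 0, products 2 (Δn_gas = +2). Expansion shifts the system toward the side with more moles of gas — to the right.
The net shift is to the right. X4 is a product, so its amount increases.

increases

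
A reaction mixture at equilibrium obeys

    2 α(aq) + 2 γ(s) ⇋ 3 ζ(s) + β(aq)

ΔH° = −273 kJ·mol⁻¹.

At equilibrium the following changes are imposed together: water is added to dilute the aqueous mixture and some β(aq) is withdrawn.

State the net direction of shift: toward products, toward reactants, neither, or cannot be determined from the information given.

cannot be determined

Dilution lowers every aqueous concentration by the same factor. Δn_aq = 1 − 2 = -1, so the system shifts toward the side with more dissolved moles — to the left.
Removing β (aq), a product, drives the reaction to the right.
The individual effects push in opposite directions; without quantitative information the net direction cannot be determined.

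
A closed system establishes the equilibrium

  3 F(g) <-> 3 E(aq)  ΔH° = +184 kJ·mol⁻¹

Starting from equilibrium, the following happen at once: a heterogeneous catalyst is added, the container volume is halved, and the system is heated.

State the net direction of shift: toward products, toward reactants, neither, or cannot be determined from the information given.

A catalyst speeds both forward and reverse rates equally; it changes neither Q nor K — no shift from this change.
Gas moles: reactants 3, products 0 (Δn_gas = -3). Compression shifts the system toward the side with fewer moles of gas — to the right.
The forward reaction is endothermic. Raising T favours the endothermic direction — shift to the right.
Only the nonzero effect(s) matter; the net shift is to the right.

right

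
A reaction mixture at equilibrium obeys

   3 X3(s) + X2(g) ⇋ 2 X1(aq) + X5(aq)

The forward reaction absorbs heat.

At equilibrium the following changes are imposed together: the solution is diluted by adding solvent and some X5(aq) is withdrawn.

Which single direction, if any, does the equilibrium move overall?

Dilution lowers every aqueous concentration by the same factor. Δn_aq = 3 − 0 = +3, so the system shifts toward the side with more dissolved moles — to the right.
Removing X5 (aq), a product, drives the reaction to the right.
All effects act in the same direction — net shift to the right.

right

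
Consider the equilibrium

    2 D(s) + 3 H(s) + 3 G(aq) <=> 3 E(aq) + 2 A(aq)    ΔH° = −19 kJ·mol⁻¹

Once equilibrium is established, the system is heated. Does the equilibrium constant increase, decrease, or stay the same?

K depends on temperature via the van 't Hoff relation. The forward reaction is exothermic, so raising T decreases K.

decreases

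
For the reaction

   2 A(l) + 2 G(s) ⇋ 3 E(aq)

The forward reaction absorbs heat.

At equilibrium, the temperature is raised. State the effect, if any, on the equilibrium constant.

increases

K depends on temperature via the van 't Hoff relation. The forward reaction is endothermic, so raising T increases K.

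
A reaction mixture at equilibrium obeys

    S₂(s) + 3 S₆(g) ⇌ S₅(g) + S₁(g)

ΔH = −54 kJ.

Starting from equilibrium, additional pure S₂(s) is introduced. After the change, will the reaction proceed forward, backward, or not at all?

no shift

S₂ is a pure solid; its activity is 1 regardless of amount, so Q is unaffected — no shift from this change.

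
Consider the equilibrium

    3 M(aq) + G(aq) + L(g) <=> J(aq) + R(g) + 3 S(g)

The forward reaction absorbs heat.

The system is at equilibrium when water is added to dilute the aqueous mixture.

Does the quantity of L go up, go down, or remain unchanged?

increases

Dilution lowers every aqueous concentration by the same factor. Δn_aq = 1 − 4 = -3, so the system shifts toward the side with more dissolved moles — to the left.
The net shift is to the left. L is a reactant, so its amount increases.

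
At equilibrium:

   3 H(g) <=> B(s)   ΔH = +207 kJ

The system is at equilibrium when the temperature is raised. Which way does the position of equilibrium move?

right

The forward reaction is endothermic. Raising T favours the endothermic direction — shift to the right.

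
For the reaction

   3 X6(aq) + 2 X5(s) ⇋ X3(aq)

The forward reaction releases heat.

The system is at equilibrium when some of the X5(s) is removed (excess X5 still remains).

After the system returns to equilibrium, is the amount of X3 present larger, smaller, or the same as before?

X5 is a pure solid; its activity is 1 regardless of amount, so Q is unaffected — no shift from this change.
No net shift occurs, so the amount of X3 is unchanged.

unchanged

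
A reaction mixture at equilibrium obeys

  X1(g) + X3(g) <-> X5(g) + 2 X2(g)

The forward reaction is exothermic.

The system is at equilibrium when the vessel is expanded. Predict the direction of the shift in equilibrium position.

right

Gas moles: reactants 2, products 3 (Δn_gas = +1). Expansion shifts the system toward the side with more moles of gas — to the right.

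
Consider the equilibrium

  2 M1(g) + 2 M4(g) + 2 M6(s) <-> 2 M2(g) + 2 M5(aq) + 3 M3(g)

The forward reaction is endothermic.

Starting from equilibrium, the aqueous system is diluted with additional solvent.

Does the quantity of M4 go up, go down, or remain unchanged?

decreases

Dilution lowers every aqueous concentration by the same factor. Δn_aq = 2 − 0 = +2, so the system shifts toward the side with more dissolved moles — to the right.
The net shift is to the right. M4 is a reactant, so its amount decreases.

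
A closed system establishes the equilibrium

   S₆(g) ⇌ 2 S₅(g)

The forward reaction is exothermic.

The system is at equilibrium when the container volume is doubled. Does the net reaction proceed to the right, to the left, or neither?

right

Gas moles: reactants 1, products 2 (Δn_gas = +1). Expansion shifts the system toward the side with more moles of gas — to the right.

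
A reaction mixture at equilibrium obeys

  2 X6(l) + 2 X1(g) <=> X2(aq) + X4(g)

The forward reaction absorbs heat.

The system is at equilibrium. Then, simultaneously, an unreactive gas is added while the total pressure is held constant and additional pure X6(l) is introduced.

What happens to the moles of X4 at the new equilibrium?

Adding inert gas at constant total pressure expands the volume and lowers every reacting partial pressure. With Δn_gas = 1 − 2 = -1, Q moves away from K toward the side with fewer gas moles, so the system shifts toward the side with more gas moles — to the left.
X6 is a pure liquid; its activity is 1 regardless of amount, so Q is unaffected — no shift from this change.
The net shift is to the left. X4 is a product, so its amount decreases.

decreases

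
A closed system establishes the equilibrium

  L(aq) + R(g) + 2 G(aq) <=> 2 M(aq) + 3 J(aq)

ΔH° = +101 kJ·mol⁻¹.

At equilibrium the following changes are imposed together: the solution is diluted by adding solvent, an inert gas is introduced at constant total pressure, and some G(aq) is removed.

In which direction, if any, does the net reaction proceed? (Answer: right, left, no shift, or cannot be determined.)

Dilution lowers every aqueous concentration by the same factor. Δn_aq = 5 − 3 = +2, so the system shifts toward the side with more dissolved moles — to the right.
Adding inert gas at constant total pressure expands the volume and lowers every reacting partial pressure. With Δn_gas = 0 − 1 = -1, Q moves away from K toward the side with fewer gas moles, so the system shifts toward the side with more gas moles — to the left.
Removing G (aq), a reactant, drives the reaction to the left.
The individual effects push in opposite directions; without quantitative information the net direction cannot be determined.

cannot be determined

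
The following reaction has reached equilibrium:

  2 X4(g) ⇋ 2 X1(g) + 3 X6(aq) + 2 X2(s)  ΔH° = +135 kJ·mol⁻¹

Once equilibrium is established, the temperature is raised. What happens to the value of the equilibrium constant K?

K depends on temperature via the van 't Hoff relation. The forward reaction is endothermic, so raising T increases K.

increases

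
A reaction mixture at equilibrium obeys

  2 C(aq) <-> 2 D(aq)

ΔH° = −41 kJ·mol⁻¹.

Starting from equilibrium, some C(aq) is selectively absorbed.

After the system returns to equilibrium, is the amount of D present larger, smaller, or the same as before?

Removing C (aq), a reactant, drives the reaction to the left.
The net shift is to the left. D is a product, so its amount decreases.

decreases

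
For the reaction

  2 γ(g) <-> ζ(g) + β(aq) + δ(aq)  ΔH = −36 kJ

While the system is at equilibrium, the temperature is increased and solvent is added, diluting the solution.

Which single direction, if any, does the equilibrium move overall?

The forward reaction is exothermic. Raising T favours the endothermic direction — shift to the left.
Dilution lowers every aqueous concentration by the same factor. Δn_aq = 2 − 0 = +2, so the system shifts toward the side with more dissolved moles — to the right.
The individual effects push in opposite directions; without quantitative information the net direction cannot be determined.

cannot be determined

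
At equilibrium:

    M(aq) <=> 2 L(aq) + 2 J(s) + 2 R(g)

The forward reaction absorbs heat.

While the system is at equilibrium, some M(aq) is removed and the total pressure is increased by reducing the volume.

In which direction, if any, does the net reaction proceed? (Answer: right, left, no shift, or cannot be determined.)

left

Removing M (aq), a reactant, drives the reaction to the left.
Gas moles: reactants 0, products 2 (Δn_gas = +2). Compression shifts the system toward the side with fewer moles of gas — to the left.
All effects act in the same direction — net shift to the left.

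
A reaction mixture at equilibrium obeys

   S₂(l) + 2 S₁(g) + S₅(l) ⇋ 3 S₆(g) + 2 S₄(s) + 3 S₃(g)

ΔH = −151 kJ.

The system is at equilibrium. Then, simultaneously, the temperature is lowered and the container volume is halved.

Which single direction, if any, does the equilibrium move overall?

cannot be determined

The forward reaction is exothermic. Lowering T favours the exothermic direction — shift to the right.
Gas moles: reactants 2, products 6 (Δn_gas = +4). Compression shifts the system toward the side with fewer moles of gas — to the left.
The individual effects push in opposite directions; without quantitative information the net direction cannot be determined.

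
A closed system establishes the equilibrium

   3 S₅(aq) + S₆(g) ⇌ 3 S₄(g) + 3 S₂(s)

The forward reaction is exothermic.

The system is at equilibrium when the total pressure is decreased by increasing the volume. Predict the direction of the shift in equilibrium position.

right

Gas moles: reactants 1, products 3 (Δn_gas = +2). Expansion shifts the system toward the side with more moles of gas — to the right.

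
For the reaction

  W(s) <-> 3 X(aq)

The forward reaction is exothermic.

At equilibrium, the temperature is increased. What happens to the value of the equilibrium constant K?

K depends on temperature via the van 't Hoff relation. The forward reaction is exothermic, so raising T decreases K.

decreases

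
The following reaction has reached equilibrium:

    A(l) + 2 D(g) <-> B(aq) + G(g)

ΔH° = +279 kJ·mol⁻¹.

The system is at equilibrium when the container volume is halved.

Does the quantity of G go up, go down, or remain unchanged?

Gas moles: reactants 2, products 1 (Δn_gas = -1). Compression shifts the system toward the side with fewer moles of gas — to the right.
The net shift is to the right. G is a product, so its amount increases.

increases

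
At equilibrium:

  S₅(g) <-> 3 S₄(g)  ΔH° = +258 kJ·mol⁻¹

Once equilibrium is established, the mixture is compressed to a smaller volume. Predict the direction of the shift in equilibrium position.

left

Gas moles: reactants 1, products 3 (Δn_gas = +2). Compression shifts the system toward the side with fewer moles of gas — to the left.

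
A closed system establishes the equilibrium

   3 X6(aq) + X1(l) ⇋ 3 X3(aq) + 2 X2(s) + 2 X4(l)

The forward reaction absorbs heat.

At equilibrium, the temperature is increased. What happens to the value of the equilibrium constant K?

K depends on temperature via the van 't Hoff relation. The forward reaction is endothermic, so raising T increases K.

increases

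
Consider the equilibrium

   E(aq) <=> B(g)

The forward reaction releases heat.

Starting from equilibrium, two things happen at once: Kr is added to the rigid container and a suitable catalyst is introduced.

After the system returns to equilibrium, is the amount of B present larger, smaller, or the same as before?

unchanged

At constant volume, adding an inert gas leaves every reacting species' partial pressure unchanged, so Q is unchanged — no shift from this change.
A catalyst speeds both forward and reverse rates equally; it changes neither Q nor K — no shift from this change.
No net shift occurs, so the amount of B is unchanged.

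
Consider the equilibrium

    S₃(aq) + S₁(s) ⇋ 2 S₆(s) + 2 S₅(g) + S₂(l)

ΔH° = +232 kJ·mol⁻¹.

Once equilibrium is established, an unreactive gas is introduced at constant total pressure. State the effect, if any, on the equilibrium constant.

unchanged

The equilibrium constant depends only on temperature. This perturbation may move the position of equilibrium, but since T is unchanged, K itself is unchanged.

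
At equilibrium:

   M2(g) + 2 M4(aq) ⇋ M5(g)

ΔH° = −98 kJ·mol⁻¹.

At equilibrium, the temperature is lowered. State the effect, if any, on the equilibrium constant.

K depends on temperature via the van 't Hoff relation. The forward reaction is exothermic, so lowering T increases K.

increases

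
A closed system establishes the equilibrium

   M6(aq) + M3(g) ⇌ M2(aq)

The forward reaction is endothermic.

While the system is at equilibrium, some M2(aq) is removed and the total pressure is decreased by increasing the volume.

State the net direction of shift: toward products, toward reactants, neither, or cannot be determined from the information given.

Removing M2 (aq), a product, drives the reaction to the right.
Gas moles: reactants 1, products 0 (Δn_gas = -1). Expansion shifts the system toward the side with more moles of gas — to the left.
The individual effects push in opposite directions; without quantitative information the net direction cannot be determined.

cannot be determined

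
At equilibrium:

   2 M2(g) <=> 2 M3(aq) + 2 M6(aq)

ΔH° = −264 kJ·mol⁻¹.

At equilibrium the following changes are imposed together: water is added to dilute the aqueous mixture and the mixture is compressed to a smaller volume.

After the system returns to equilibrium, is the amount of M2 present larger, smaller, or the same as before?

decreases

Dilution lowers every aqueous concentration by the same factor. Δn_aq = 4 − 0 = +4, so the system shifts toward the side with more dissolved moles — to the right.
Gas moles: reactants 2, products 0 (Δn_gas = -2). Compression shifts the system toward the side with fewer moles of gas — to the right.
The net shift is to the right. M2 is a reactant, so its amount decreases.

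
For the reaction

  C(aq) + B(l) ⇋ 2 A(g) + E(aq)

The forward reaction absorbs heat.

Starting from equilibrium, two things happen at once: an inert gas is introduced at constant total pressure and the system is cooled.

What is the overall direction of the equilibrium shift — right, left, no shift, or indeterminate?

cannot be determined

Adding inert gas at constant total pressure expands the volume and lowers every reacting partial pressure. With Δn_gas = 2 − 0 = +2, Q moves away from K toward the side with fewer gas moles, so the system shifts toward the side with more gas moles — to the right.
The forward reaction is endothermic. Lowering T favours the exothermic direction — shift to the left.
The individual effects push in opposite directions; without quantitative information the net direction cannot be determined.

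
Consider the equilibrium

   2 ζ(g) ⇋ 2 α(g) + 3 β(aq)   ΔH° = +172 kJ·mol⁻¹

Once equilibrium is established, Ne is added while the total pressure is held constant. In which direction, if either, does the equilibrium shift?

no shift

Adding inert gas at constant total pressure expands the volume, scaling every reacting partial pressure by the same factor. Δn_gas = 2 − 2 = 0, so Q is unchanged — no shift.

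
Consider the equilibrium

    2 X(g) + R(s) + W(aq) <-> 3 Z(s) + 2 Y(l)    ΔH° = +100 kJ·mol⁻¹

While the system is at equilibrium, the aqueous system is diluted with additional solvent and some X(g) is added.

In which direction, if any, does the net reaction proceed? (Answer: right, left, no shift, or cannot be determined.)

cannot be determined

Dilution lowers every aqueous concentration by the same factor. Δn_aq = 0 − 1 = -1, so the system shifts toward the side with more dissolved moles — to the left.
Adding X (g), a reactant, drives the reaction to the right.
The individual effects push in opposite directions; without quantitative information the net direction cannot be determined.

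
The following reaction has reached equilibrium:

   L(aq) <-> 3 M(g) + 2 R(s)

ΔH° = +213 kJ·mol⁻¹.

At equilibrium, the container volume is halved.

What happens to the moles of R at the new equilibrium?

Gas moles: reactants 0, products 3 (Δn_gas = +3). Compression shifts the system toward the side with fewer moles of gas — to the left.
The net shift is to the left. R is a product, so its amount decreases.

decreases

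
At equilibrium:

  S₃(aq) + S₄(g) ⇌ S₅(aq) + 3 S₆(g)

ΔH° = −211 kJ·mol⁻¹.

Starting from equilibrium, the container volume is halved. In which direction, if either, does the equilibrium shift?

left

Gas moles: reactants 1, products 3 (Δn_gas = +2). Compression shifts the system toward the side with fewer moles of gas — to the left.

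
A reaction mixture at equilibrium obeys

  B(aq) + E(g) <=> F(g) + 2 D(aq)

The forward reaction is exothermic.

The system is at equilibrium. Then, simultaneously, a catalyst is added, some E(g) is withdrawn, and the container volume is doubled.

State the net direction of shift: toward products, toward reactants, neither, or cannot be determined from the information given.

left

A catalyst speeds both forward and reverse rates equally; it changes neither Q nor K — no shift from this change.
Removing E (g), a reactant, drives the reaction to the left.
Gas moles: reactants 1, products 1. Δn_gas = 0, so a volume change leaves Q equal to K — no shift from this change.
Only the nonzero effect(s) matter; the net shift is to the left.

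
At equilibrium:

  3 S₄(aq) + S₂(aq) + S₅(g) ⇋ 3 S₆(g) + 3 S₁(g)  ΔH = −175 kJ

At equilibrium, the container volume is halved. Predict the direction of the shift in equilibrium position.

left

Gas moles: reactants 1, products 6 (Δn_gas = +5). Compression shifts the system toward the side with fewer moles of gas — to the left.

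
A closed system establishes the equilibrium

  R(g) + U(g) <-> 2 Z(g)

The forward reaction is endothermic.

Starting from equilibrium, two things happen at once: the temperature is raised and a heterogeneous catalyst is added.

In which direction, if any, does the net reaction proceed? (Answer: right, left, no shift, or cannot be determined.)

The forward reaction is endothermic. Raising T favours the endothermic direction — shift to the right.
A catalyst speeds both forward and reverse rates equally; it changes neither Q nor K — no shift from this change.
Only the nonzero effect(s) matter; the net shift is to the right.

right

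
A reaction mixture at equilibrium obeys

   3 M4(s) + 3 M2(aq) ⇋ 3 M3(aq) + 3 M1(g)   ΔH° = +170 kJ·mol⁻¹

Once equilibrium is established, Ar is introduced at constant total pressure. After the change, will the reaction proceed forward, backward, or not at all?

right

Adding inert gas at constant total pressure expands the volume and lowers every reacting partial pressure. With Δn_gas = 3 − 0 = +3, Q moves away from K toward the side with fewer gas moles, so the system shifts toward the side with more gas moles — to the right.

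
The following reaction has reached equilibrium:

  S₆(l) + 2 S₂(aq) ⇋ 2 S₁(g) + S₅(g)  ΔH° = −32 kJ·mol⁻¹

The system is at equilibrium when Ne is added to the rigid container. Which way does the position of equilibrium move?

At constant volume, adding an inert gas leaves every reacting species' partial pressure unchanged, so Q is unchanged — no shift from this change.

no shift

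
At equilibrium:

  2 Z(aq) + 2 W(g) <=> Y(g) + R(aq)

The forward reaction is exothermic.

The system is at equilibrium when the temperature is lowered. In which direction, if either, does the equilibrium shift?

right

The forward reaction is exothermic. Lowering T favours the exothermic direction — shift to the right.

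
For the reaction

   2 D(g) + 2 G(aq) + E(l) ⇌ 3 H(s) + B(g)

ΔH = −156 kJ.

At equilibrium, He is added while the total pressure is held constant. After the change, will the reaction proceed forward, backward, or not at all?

left

Adding inert gas at constant total pressure expands the volume and lowers every reacting partial pressure. With Δn_gas = 1 − 2 = -1, Q moves away from K toward the side with fewer gas moles, so the system shifts toward the side with more gas moles — to the left.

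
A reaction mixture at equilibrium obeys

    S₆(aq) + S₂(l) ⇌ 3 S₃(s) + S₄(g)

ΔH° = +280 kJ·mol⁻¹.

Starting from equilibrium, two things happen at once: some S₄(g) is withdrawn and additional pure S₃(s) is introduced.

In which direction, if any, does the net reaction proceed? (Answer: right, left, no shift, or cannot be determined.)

Removing S₄ (g), a product, drives the reaction to the right.
S₃ is a pure solid; its activity is 1 regardless of amount, so Q is unaffected — no shift from this change.
Only the nonzero effect(s) matter; the net shift is to the right.

right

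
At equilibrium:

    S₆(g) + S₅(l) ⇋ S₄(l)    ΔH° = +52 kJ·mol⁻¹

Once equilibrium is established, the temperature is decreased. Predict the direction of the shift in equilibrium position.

left

The forward reaction is endothermic. Lowering T favours the exothermic direction — shift to the left.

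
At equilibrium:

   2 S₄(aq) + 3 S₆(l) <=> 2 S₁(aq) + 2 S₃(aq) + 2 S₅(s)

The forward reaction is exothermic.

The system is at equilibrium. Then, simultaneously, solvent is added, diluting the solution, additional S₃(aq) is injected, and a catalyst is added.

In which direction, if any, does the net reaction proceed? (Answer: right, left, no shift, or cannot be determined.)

cannot be determined

Dilution lowers every aqueous concentration by the same factor. Δn_aq = 4 − 2 = +2, so the system shifts toward the side with more dissolved moles — to the right.
Adding S₃ (aq), a product, drives the reaction to the left.
A catalyst speeds both forward and reverse rates equally; it changes neither Q nor K — no shift from this change.
The individual effects push in opposite directions; without quantitative information the net direction cannot be determined.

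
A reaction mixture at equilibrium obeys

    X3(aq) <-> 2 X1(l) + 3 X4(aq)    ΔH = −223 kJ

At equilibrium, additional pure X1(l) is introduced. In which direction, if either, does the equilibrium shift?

no shift

X1 is a pure liquid; its activity is 1 regardless of amount, so Q is unaffected — no shift from this change.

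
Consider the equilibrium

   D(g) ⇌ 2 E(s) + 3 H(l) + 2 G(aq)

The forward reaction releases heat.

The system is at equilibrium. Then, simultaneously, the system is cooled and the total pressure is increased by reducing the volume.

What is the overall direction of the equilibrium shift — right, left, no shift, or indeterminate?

right

The forward reaction is exothermic. Lowering T favours the exothermic direction — shift to the right.
Gas moles: reactants 1, products 0 (Δn_gas = -1). Compression shifts the system toward the side with fewer moles of gas — to the right.
All effects act in the same direction — net shift to the right.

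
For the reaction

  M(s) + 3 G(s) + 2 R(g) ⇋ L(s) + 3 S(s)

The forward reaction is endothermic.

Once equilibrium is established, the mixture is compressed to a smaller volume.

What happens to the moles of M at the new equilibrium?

decreases

Gas moles: reactants 2, products 0 (Δn_gas = -2). Compression shifts the system toward the side with fewer moles of gas — to the right.
The net shift is to the right. M is a reactant, so its amount decreases.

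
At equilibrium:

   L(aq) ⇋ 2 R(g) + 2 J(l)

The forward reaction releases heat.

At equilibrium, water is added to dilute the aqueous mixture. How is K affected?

unchanged

The equilibrium constant depends only on temperature. This perturbation may move the position of equilibrium, but since T is unchanged, K itself is unchanged.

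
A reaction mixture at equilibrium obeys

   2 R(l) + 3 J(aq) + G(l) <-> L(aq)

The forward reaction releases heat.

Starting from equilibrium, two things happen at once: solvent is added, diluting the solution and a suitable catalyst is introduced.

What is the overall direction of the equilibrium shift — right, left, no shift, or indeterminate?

Dilution lowers every aqueous concentration by the same factor. Δn_aq = 1 − 3 = -2, so the system shifts toward the side with more dissolved moles — to the left.
A catalyst speeds both forward and reverse rates equally; it changes neither Q nor K — no shift from this change.
Only the nonzero effect(s) matter; the net shift is to the left.

left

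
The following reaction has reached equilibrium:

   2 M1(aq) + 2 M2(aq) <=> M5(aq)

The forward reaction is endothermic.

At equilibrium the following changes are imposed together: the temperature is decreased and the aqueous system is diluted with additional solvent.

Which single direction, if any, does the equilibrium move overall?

left

The forward reaction is endothermic. Lowering T favours the exothermic direction — shift to the left.
Dilution lowers every aqueous concentration by the same factor. Δn_aq = 1 − 4 = -3, so the system shifts toward the side with more dissolved moles — to the left.
All effects act in the same direction — net shift to the left.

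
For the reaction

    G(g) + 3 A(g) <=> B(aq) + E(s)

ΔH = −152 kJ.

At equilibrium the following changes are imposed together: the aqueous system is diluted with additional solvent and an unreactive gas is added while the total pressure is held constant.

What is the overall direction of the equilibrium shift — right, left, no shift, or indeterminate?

Dilution lowers every aqueous concentration by the same factor. Δn_aq = 1 − 0 = +1, so the system shifts toward the side with more dissolved moles — to the right.
Adding inert gas at constant total pressure expands the volume and lowers every reacting partial pressure. With Δn_gas = 0 − 4 = -4, Q moves away from K toward the side with fewer gas moles, so the system shifts toward the side with more gas moles — to the left.
The individual effects push in opposite directions; without quantitative information the net direction cannot be determined.

cannot be determined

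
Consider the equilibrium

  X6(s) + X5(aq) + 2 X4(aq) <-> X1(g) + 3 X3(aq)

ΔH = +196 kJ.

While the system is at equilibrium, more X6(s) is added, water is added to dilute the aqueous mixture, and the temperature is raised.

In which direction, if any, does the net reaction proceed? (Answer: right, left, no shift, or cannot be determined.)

X6 is a pure solid; its activity is 1 regardless of amount, so Q is unaffected — no shift from this change.
Dilution scales every aqueous concentration by the same factor. Δn_aq = 3 − 3 = 0, so Q is unchanged — no shift.
The forward reaction is endothermic. Raising T favours the endothermic direction — shift to the right.
Only the nonzero effect(s) matter; the net shift is to the right.

right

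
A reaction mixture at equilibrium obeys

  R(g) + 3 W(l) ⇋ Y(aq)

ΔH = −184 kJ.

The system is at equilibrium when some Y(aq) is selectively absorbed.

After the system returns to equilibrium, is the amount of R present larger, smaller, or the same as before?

Removing Y (aq), a product, drives the reaction to the right.
The net shift is to the right. R is a reactant, so its amount decreases.

decreases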